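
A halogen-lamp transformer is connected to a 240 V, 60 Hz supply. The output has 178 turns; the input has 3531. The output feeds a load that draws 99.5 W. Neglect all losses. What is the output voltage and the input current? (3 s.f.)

V_out = V_in × N_out/N_in = 240 × 178/3531 = 12.099 V.
I_out = P/V_out = 99.5/12.099 = 8.2241 A.
I_in = I_out × N_out/N_in = 8.2241 × 178/3531 = 0.415 A.

V_out ≈ 12.1 V, I_in ≈ 0.415 A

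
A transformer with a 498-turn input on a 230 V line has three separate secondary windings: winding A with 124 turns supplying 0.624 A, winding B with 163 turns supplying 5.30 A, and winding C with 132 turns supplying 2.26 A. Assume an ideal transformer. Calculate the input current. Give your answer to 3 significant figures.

I_in ≈ 2.49 A

V_A = 230 × 124/498 = 57.269 V; V_B = 230 × 163/498 = 75.281 V; V_C = 230 × 132/498 = 60.964 V.
P_out = V_A I_A + V_B I_B + V_C I_C = 57.269×0.624 + 75.281×5.30 + 60.964×2.26 = 35.736 + 398.99 + 137.78 = 572.50 W.
Ideal ⇒ P_in = P_out, so I_in = P_out/V_in = 572.50/230 = 2.49 A.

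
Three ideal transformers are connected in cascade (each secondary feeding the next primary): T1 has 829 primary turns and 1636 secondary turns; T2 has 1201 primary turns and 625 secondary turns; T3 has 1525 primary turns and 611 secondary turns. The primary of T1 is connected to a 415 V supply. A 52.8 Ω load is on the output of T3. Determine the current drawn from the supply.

Secondary of T1: V = 415.00 × 1636/829 = 818.99 V.
Secondary of T2: V = 818.99 × 625/1201 = 426.20 V.
Secondary of T3: V = 426.20 × 611/1525 = 170.76 V.
I_load = 170.76/52.8 = 3.2341 A, so P_out = 170.76 × 3.2341 = 552.25 W.
All ideal ⇒ P_in = P_out, so I_supply = 552.25/415 = 1.33 A.

I_supply ≈ 1.33 A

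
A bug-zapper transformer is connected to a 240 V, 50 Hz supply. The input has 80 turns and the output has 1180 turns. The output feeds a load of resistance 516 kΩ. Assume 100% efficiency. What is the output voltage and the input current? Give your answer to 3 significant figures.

V_out ≈ 3540 V, I_in ≈ 0.101 A

V_out = V_in × N_out/N_in = 240 × 1180/80 = 3540.0 V.
I_out = V_out/R = 3540.0/516000 = 0.0068605 A.
I_in = I_out × N_out/N_in = 0.0068605 × 1180/80 = 0.101 A.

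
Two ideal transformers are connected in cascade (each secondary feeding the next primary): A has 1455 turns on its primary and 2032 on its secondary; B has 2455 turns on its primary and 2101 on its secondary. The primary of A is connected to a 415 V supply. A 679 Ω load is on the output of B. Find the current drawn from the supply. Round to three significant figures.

Secondary of A: V = 415.00 × 2032/1455 = 579.57 V.
Secondary of B: V = 579.57 × 2101/2455 = 496.00 V.
I_load = 496.00/679 = 0.73049 A, so P_out = 496.00 × 0.73049 = 362.32 W.
All ideal ⇒ P_in = P_out, so I_supply = 362.32/415 = 0.873 A.

I_supply ≈ 0.873 A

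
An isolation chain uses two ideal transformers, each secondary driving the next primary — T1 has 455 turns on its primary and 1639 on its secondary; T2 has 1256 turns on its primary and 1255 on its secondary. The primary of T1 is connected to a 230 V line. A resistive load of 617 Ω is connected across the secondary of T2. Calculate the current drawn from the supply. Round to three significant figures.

After T1: V = 230.00 × 1639/455 = 828.51 V.
After T2: V = 828.51 × 1255/1256 = 827.85 V.
I_load = 827.85/617 = 1.3417 A, so P_out = 827.85 × 1.3417 = 1110.7 W.
All ideal ⇒ P_in = P_out, so I_supply = 1110.7/230 = 4.83 A.

I_supply ≈ 4.83 A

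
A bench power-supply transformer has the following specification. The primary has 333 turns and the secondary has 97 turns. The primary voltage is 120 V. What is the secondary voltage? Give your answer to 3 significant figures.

V_s ≈ 35.0 V

V_s/V_p = N_s/N_p, so V_s = 120 × 97/333 = 35.0 V.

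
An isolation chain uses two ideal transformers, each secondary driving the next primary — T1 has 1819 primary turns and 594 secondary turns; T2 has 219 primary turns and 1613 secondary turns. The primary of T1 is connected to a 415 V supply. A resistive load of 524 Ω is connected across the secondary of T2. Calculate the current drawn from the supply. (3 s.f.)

Secondary of T1: V = 415.00 × 594/1819 = 135.52 V.
Secondary of T2: V = 135.52 × 1613/219 = 998.14 V.
I_load = 998.14/524 = 1.9049 A, so P_out = 998.14 × 1.9049 = 1901.3 W.
All ideal ⇒ P_in = P_out, so I_supply = 1901.3/415 = 4.58 A.

I_supply ≈ 4.58 A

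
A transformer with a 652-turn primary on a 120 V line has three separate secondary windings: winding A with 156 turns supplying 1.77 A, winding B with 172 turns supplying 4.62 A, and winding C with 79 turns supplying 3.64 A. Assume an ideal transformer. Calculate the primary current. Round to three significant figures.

V_A = 120 × 156/652 = 28.712 V; V_B = 120 × 172/652 = 31.656 V; V_C = 120 × 79/652 = 14.540 V.
P_out = V_A I_A + V_B I_B + V_C I_C = 28.712×1.77 + 31.656×4.62 + 14.540×3.64 = 50.820 + 146.25 + 52.925 = 250.00 W.
Ideal ⇒ P_in = P_out, so I_p = P_out/V_p = 250.00/120 = 2.08 A.

I_p ≈ 2.08 A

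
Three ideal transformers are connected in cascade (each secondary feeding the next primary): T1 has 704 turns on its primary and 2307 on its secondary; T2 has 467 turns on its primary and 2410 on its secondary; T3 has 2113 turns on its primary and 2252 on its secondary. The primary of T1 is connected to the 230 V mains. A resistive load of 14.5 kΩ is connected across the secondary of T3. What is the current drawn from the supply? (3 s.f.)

I_supply ≈ 5.15 A

After T1: V = 230.00 × 2307/704 = 753.71 V.
After T2: V = 753.71 × 2410/467 = 3889.6 V.
After T3: V = 3889.6 × 2252/2113 = 4145.5 V.
I_load = 4145.5/14500 = 0.28589 A, so P_out = 4145.5 × 0.28589 = 1185.2 W.
All ideal ⇒ P_in = P_out, so I_supply = 1185.2/230 = 5.15 A.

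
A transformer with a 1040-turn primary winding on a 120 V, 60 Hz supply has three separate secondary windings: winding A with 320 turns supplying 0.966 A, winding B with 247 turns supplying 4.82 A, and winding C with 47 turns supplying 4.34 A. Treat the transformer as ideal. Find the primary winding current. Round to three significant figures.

I_p ≈ 1.64 A

V_A = 120 × 320/1040 = 36.923 V; V_B = 120 × 247/1040 = 28.500 V; V_C = 120 × 47/1040 = 5.4231 V.
P_out = V_A I_A + V_B I_B + V_C I_C = 36.923×0.966 + 28.500×4.82 + 5.4231×4.34 = 35.668 + 137.37 + 23.536 = 196.57 W.
Ideal ⇒ P_in = P_out, so I_p = P_out/V_p = 196.57/120 = 1.64 A.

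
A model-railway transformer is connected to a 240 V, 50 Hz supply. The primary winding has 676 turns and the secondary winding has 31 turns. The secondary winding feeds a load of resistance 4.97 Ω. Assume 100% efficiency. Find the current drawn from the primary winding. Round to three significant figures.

V_s = V_p × N_s/N_p = 240 × 31/676 = 11.006 V.
I_s = V_s/R = 11.006/4.97 = 2.2145 A.
For an ideal transformer I_p N_p = I_s N_s, so I_p = 2.2145 × 31/676 = 0.102 A.

I_p ≈ 0.102 A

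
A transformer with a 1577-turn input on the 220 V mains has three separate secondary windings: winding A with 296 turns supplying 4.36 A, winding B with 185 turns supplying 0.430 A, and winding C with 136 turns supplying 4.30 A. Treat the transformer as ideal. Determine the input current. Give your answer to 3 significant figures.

I_in ≈ 1.24 A

V_A = 220 × 296/1577 = 41.294 V; V_B = 220 × 185/1577 = 25.808 V; V_C = 220 × 136/1577 = 18.973 V.
P_out = V_A I_A + V_B I_B + V_C I_C = 41.294×4.36 + 25.808×0.430 + 18.973×4.30 = 180.04 + 11.098 + 81.583 = 272.72 W.
Ideal ⇒ P_in = P_out, so I_in = P_out/V_in = 272.72/220 = 1.24 A.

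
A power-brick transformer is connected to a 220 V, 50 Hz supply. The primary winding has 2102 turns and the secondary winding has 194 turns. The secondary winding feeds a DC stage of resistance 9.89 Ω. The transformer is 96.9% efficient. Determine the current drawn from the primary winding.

V_s = 220 × 194/2102 = 20.304 V.
I_s = V_s/R = 20.304/9.89 = 2.0530 A.
P_out = V_s I_s = 20.304 × 2.0530 = 41.686 W.
P_in = P_out/η = 41.686/0.969 = 43.019 W.
I_p = P_in/V_p = 43.019/220 = 0.196 A.

I_p ≈ 0.196 A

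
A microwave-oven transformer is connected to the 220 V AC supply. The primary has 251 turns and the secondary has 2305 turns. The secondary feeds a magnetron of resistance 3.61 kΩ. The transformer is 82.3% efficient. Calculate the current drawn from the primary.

I_p ≈ 6.24 A

V_s = 220 × 2305/251 = 2020.3 V.
I_s = V_s/R = 2020.3/3610 = 0.55965 A.
P_out = V_s I_s = 2020.3 × 0.55965 = 1130.7 W.
P_in = P_out/η = 1130.7/0.823 = 1373.8 W.
I_p = P_in/V_p = 1373.8/220 = 6.24 A.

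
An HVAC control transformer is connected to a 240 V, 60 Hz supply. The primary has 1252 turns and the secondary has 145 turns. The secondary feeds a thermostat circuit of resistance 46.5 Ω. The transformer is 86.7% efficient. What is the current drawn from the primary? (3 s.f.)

I_p ≈ 0.0798 A

V_s = 240 × 145/1252 = 27.796 V.
I_s = V_s/R = 27.796/46.5 = 0.59775 A.
P_out = V_s I_s = 27.796 × 0.59775 = 16.615 W.
P_in = P_out/η = 16.615/0.867 = 19.164 W.
I_p = P_in/V_p = 19.164/240 = 0.0798 A.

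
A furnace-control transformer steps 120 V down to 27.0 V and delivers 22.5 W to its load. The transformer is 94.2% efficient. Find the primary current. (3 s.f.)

I_p ≈ 0.199 A

P_in = P_out/η = 22.5/0.942 = 23.885 W.
I_p = P_in/V_p = 23.885/120 = 0.199 A.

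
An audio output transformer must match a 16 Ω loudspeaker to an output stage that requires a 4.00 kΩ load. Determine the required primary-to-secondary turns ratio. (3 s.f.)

N_p/N_s ≈ 15.8

Z_p/Z_s = (N_p/N_s)², so N_p/N_s = √(4000/16) = √250 = 15.8.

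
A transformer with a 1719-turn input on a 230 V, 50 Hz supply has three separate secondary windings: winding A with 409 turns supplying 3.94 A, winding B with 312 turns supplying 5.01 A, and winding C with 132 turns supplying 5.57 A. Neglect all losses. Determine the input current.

I_in ≈ 2.27 A

V_A = 230 × 409/1719 = 54.724 V; V_B = 230 × 312/1719 = 41.745 V; V_C = 230 × 132/1719 = 17.661 V.
P_out = V_A I_A + V_B I_B + V_C I_C = 54.724×3.94 + 41.745×5.01 + 17.661×5.57 = 215.61 + 209.14 + 98.374 = 523.13 W.
Ideal ⇒ P_in = P_out, so I_in = P_out/V_in = 523.13/230 = 2.27 A.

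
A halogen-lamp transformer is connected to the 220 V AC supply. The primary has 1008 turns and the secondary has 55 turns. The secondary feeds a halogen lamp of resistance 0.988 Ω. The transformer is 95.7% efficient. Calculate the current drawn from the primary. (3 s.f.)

I_p ≈ 0.693 A

V_s = 220 × 55/1008 = 12.004 V.
I_s = V_s/R = 12.004/0.988 = 12.150 A.
P_out = V_s I_s = 12.004 × 12.150 = 145.85 W.
P_in = P_out/η = 145.85/0.957 = 152.40 W.
I_p = P_in/V_p = 152.40/220 = 0.693 A.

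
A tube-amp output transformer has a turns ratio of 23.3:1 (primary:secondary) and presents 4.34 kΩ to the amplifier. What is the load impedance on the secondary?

Z_s ≈ 7.99 Ω

Z_s = Z_p/(N_p/N_s)² = 4340/23.3² = 7.99 Ω.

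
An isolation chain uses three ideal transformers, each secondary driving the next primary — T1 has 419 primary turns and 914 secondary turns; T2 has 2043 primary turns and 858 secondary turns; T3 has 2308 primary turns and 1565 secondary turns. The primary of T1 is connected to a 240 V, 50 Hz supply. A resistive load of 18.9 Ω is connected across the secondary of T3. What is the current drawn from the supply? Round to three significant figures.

After T1: V = 240.00 × 914/419 = 523.53 V.
After T2: V = 523.53 × 858/2043 = 219.87 V.
After T3: V = 219.87 × 1565/2308 = 149.09 V.
I_load = 149.09/18.9 = 7.8882 A, so P_out = 149.09 × 7.8882 = 1176.0 W.
All ideal ⇒ P_in = P_out, so I_supply = 1176.0/240 = 4.90 A.

I_supply ≈ 4.90 A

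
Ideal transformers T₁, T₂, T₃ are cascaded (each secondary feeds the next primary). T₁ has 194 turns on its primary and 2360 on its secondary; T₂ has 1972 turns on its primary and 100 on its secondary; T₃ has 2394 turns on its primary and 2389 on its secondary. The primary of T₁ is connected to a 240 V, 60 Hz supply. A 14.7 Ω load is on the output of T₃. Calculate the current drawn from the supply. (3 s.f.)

Secondary of T₁: V = 240.00 × 2360/194 = 2919.6 V.
Secondary of T₂: V = 2919.6 × 100/1972 = 148.05 V.
Secondary of T₃: V = 148.05 × 2389/2394 = 147.74 V.
I_load = 147.74/14.7 = 10.051 A, so P_out = 147.74 × 10.051 = 1484.9 W.
All ideal ⇒ P_in = P_out, so I_supply = 1484.9/240 = 6.19 A.

I_supply ≈ 6.19 A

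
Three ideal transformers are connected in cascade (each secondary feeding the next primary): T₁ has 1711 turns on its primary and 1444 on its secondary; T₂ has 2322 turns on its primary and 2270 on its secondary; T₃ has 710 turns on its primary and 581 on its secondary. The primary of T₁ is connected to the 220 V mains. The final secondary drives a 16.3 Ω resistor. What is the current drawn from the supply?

I_supply ≈ 6.15 A

Secondary of T₁: V = 220.00 × 1444/1711 = 185.67 V.
Secondary of T₂: V = 185.67 × 2270/2322 = 181.51 V.
Secondary of T₃: V = 181.51 × 581/710 = 148.53 V.
I_load = 148.53/16.3 = 9.1124 A, so P_out = 148.53 × 9.1124 = 1353.5 W.
All ideal ⇒ P_in = P_out, so I_supply = 1353.5/220 = 6.15 A.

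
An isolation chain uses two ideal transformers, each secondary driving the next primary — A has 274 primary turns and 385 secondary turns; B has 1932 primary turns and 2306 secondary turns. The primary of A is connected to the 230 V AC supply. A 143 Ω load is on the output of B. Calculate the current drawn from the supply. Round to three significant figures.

After A: V = 230.00 × 385/274 = 323.18 V.
After B: V = 323.18 × 2306/1932 = 385.74 V.
I_load = 385.74/143 = 2.6975 A, so P_out = 385.74 × 2.6975 = 1040.5 W.
All ideal ⇒ P_in = P_out, so I_supply = 1040.5/230 = 4.52 A.

I_supply ≈ 4.52 A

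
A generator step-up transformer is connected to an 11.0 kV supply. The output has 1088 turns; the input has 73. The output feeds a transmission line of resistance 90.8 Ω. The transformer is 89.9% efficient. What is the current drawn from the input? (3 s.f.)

V_out = 11000 × 1088/73 = 163950 V.
I_out = V_out/R = 163950/90.8 = 1805.6 A.
P_out = V_out I_out = 163950 × 1805.6 = 2.9601×10^8 W.
P_in = P_out/η = 2.9601×10^8/0.899 = 3.2927×10^8 W.
I_in = P_in/V_in = 3.2927×10^8/11000 = 29900 A.

I_in ≈ 29900 A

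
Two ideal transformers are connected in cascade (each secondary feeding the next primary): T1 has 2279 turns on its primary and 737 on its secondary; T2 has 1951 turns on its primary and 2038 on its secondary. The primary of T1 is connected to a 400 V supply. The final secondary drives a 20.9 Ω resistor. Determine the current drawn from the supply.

Secondary of T1: V = 400.00 × 737/2279 = 129.35 V.
Secondary of T2: V = 129.35 × 2038/1951 = 135.12 V.
I_load = 135.12/20.9 = 6.4652 A, so P_out = 135.12 × 6.4652 = 873.60 W.
All ideal ⇒ P_in = P_out, so I_supply = 873.60/400 = 2.18 A.

I_supply ≈ 2.18 A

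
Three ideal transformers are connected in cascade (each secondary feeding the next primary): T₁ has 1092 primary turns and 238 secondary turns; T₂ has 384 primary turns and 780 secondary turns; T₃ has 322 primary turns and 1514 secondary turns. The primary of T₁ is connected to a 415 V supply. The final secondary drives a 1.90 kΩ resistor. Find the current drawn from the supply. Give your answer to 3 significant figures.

I_supply ≈ 0.946 A

Secondary of T₁: V = 415.00 × 238/1092 = 90.449 V.
Secondary of T₂: V = 90.449 × 780/384 = 183.72 V.
Secondary of T₃: V = 183.72 × 1514/322 = 863.84 V.
I_load = 863.84/1900 = 0.45466 A, so P_out = 863.84 × 0.45466 = 392.75 W.
All ideal ⇒ P_in = P_out, so I_supply = 392.75/415 = 0.946 A.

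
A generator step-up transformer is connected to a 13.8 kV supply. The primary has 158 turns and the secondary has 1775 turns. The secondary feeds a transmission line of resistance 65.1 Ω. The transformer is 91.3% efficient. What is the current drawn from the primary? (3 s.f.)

V_s = 13800 × 1775/158 = 155030 V.
I_s = V_s/R = 155030/65.1 = 2381.4 A.
P_out = V_s I_s = 155030 × 2381.4 = 3.6920×10^8 W.
P_in = P_out/η = 3.6920×10^8/0.913 = 4.0438×10^8 W.
I_p = P_in/V_p = 4.0438×10^8/13800 = 29300 A.

I_p ≈ 29300 A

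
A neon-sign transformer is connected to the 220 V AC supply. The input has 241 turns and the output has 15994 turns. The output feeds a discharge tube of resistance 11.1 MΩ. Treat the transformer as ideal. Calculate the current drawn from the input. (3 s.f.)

I_in ≈ 0.0873 A

V_out = V_in × N_out/N_in = 220 × 15994/241 = 14600 V.
I_out = V_out/R = 14600/(1.11×10^7) = 0.0013153 A.
For an ideal transformer I_in N_in = I_out N_out, so I_in = 0.0013153 × 15994/241 = 0.0873 A.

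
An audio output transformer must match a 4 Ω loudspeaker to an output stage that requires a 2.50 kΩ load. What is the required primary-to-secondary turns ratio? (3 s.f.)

N_p/N_s ≈ 25.0

Z_p/Z_s = (N_p/N_s)², so N_p/N_s = √(2500/4) = √625 = 25.0.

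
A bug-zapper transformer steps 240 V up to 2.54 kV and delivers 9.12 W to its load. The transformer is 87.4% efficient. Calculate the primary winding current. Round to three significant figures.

P_in = P_out/η = 9.12/0.874 = 10.435 W.
I_p = P_in/V_p = 10.435/240 = 0.0435 A.

I_p ≈ 0.0435 A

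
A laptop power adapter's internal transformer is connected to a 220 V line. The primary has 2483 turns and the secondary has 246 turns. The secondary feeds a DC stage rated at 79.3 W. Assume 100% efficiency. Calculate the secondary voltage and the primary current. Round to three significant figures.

V_s = V_p × N_s/N_p = 220 × 246/2483 = 21.796 V.
I_s = P/V_s = 79.3/21.796 = 3.6382 A.
I_p = I_s × N_s/N_p = 3.6382 × 246/2483 = 0.360 A.

V_s ≈ 21.8 V, I_p ≈ 0.360 A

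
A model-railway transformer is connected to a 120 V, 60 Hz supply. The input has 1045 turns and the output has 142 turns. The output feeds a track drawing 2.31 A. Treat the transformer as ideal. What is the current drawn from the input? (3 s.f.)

For an ideal transformer I_in N_in = I_out N_out, so I_in = 2.31 × 142/1045 = 0.314 A.

I_in ≈ 0.314 A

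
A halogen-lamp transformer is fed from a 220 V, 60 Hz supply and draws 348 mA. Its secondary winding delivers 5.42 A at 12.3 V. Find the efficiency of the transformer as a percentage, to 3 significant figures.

P_in = 220 × 0.348 = 76.5600 W.
P_out = 12.3 × 5.42 = 66.6660 W.
η = P_out/P_in = 66.6660/76.5600 = 0.871.

η ≈ 87.1%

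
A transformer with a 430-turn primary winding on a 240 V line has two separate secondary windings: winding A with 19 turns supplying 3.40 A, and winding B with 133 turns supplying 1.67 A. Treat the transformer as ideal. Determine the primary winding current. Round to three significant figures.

I_p ≈ 0.667 A

V_A = 240 × 19/430 = 10.605 V; V_B = 240 × 133/430 = 74.233 V.
P_out = V_A I_A + V_B I_B = 10.605×3.40 + 74.233×1.67 = 36.056 + 123.97 = 160.02 W.
Ideal ⇒ P_in = P_out, so I_p = P_out/V_p = 160.02/240 = 0.667 A.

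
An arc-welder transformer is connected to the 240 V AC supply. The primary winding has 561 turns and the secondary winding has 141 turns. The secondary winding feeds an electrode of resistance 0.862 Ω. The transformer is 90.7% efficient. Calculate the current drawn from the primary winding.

V_s = 240 × 141/561 = 60.321 V.
I_s = V_s/R = 60.321/0.862 = 69.978 A.
P_out = V_s I_s = 60.321 × 69.978 = 4221.1 W.
P_in = P_out/η = 4221.1/0.907 = 4653.9 W.
I_p = P_in/V_p = 4653.9/240 = 19.4 A.

I_p ≈ 19.4 A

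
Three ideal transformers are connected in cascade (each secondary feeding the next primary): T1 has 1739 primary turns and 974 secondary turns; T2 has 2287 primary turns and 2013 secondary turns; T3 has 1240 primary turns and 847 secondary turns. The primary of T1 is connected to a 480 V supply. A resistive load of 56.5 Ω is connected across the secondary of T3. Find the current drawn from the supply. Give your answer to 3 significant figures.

I_supply ≈ 0.963 A

After T1: V = 480.00 × 974/1739 = 268.84 V.
After T2: V = 268.84 × 2013/2287 = 236.63 V.
After T3: V = 236.63 × 847/1240 = 161.64 V.
I_load = 161.64/56.5 = 2.8608 A, so P_out = 161.64 × 2.8608 = 462.41 W.
All ideal ⇒ P_in = P_out, so I_supply = 462.41/480 = 0.963 A.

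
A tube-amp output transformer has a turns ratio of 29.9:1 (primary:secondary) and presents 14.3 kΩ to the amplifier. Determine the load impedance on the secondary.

Z_s ≈ 16.0 Ω

Z_s = Z_p/(N_p/N_s)² = 14300/29.9² = 16.0 Ω.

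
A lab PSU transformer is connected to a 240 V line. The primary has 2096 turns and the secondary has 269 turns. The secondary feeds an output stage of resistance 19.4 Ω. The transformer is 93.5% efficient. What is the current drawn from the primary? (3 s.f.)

V_s = 240 × 269/2096 = 30.802 V.
I_s = V_s/R = 30.802/19.4 = 1.5877 A.
P_out = V_s I_s = 30.802 × 1.5877 = 48.904 W.
P_in = P_out/η = 48.904/0.935 = 52.304 W.
I_p = P_in/V_p = 52.304/240 = 0.218 A.

I_p ≈ 0.218 A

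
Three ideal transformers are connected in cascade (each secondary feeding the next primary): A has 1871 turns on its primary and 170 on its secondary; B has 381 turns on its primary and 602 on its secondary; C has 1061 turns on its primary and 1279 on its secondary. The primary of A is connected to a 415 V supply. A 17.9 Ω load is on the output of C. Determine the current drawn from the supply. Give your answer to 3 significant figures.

After A: V = 415.00 × 170/1871 = 37.707 V.
After B: V = 37.707 × 602/381 = 59.579 V.
After C: V = 59.579 × 1279/1061 = 71.821 V.
I_load = 71.821/17.9 = 4.0123 A, so P_out = 71.821 × 4.0123 = 288.17 W.
All ideal ⇒ P_in = P_out, so I_supply = 288.17/415 = 0.694 A.

I_supply ≈ 0.694 A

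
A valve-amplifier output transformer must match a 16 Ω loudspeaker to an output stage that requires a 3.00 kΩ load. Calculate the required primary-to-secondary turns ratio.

Z_p/Z_s = (N_p/N_s)², so N_p/N_s = √(3000/16) = √188 = 13.7.

N_p/N_s ≈ 13.7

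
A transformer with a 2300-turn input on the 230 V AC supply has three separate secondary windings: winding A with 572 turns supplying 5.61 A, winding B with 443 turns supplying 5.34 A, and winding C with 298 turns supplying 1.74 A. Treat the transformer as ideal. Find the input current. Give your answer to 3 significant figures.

I_in ≈ 2.65 A

V_A = 230 × 572/2300 = 57.200 V; V_B = 230 × 443/2300 = 44.300 V; V_C = 230 × 298/2300 = 29.800 V.
P_out = V_A I_A + V_B I_B + V_C I_C = 57.200×5.61 + 44.300×5.34 + 29.800×1.74 = 320.89 + 236.56 + 51.852 = 609.31 W.
Ideal ⇒ P_in = P_out, so I_in = P_out/V_in = 609.31/230 = 2.65 A.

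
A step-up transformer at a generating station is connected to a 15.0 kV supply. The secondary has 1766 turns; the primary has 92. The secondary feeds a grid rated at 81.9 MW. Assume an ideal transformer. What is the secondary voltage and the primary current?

V_s = V_p × N_s/N_p = 15000 × 1766/92 = 287930 V.
I_s = P/V_s = 8.19×10^7/287930 = 284.44 A.
I_p = I_s × N_s/N_p = 284.44 × 1766/92 = 5460 A.

V_s ≈ 288000 V, I_p ≈ 5460 A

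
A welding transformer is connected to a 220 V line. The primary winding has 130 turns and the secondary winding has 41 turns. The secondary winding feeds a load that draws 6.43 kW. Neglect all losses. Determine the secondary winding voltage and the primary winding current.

V_s = V_p × N_s/N_p = 220 × 41/130 = 69.385 V.
I_s = P/V_s = 6430/69.385 = 92.672 A.
I_p = I_s × N_s/N_p = 92.672 × 41/130 = 29.2 A.

V_s ≈ 69.4 V, I_p ≈ 29.2 A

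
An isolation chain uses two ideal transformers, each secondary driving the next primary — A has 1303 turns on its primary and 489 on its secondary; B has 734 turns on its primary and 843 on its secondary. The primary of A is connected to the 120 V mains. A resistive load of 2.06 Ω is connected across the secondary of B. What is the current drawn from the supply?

I_supply ≈ 10.8 A

After A: V = 120.00 × 489/1303 = 45.035 V.
After B: V = 45.035 × 843/734 = 51.722 V.
I_load = 51.722/2.06 = 25.108 A, so P_out = 51.722 × 25.108 = 1298.6 W.
All ideal ⇒ P_in = P_out, so I_supply = 1298.6/120 = 10.8 A.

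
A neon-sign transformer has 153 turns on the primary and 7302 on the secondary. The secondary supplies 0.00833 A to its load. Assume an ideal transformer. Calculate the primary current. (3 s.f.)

I_p ≈ 0.398 A

For an ideal transformer I_p/I_s = N_s/N_p, so I_p = 0.00833 × 7302/153 = 0.398 A.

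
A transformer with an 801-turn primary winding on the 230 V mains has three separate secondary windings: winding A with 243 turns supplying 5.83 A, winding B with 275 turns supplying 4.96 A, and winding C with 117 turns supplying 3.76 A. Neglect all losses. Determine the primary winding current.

V_A = 230 × 243/801 = 69.775 V; V_B = 230 × 275/801 = 78.964 V; V_C = 230 × 117/801 = 33.596 V.
P_out = V_A I_A + V_B I_B + V_C I_C = 69.775×5.83 + 78.964×4.96 + 33.596×3.76 = 406.79 + 391.66 + 126.32 = 924.77 W.
Ideal ⇒ P_in = P_out, so I_p = P_out/V_p = 924.77/230 = 4.02 A.

I_p ≈ 4.02 A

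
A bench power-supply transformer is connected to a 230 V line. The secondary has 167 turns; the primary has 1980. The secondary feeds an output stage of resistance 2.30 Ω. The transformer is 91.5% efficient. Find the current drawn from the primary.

I_p ≈ 0.777 A

V_s = 230 × 167/1980 = 19.399 V.
I_s = V_s/R = 19.399/2.30 = 8.4343 A.
P_out = V_s I_s = 19.399 × 8.4343 = 163.62 W.
P_in = P_out/η = 163.62/0.915 = 178.82 W.
I_p = P_in/V_p = 178.82/230 = 0.777 A.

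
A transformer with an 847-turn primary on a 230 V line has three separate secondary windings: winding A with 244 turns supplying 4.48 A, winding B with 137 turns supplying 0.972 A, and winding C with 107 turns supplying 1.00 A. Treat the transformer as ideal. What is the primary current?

I_p ≈ 1.57 A

V_A = 230 × 244/847 = 66.257 V; V_B = 230 × 137/847 = 37.202 V; V_C = 230 × 107/847 = 29.055 V.
P_out = V_A I_A + V_B I_B + V_C I_C = 66.257×4.48 + 37.202×0.972 + 29.055×1.00 = 296.83 + 36.160 + 29.055 = 362.05 W.
Ideal ⇒ P_in = P_out, so I_p = P_out/V_p = 362.05/230 = 1.57 A.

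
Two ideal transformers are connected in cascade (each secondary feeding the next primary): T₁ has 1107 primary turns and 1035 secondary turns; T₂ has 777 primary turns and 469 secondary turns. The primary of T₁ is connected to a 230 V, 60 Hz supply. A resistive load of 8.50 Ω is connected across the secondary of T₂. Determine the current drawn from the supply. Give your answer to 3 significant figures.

After T₁: V = 230.00 × 1035/1107 = 215.04 V.
After T₂: V = 215.04 × 469/777 = 129.80 V.
I_load = 129.80/8.50 = 15.271 A, so P_out = 129.80 × 15.271 = 1982.1 W.
All ideal ⇒ P_in = P_out, so I_supply = 1982.1/230 = 8.62 A.

I_supply ≈ 8.62 A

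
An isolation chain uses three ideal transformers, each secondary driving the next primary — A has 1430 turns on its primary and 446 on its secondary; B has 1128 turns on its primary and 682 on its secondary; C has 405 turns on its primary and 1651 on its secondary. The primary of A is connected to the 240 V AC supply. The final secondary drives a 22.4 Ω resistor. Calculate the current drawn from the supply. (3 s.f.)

After A: V = 240.00 × 446/1430 = 74.853 V.
After B: V = 74.853 × 682/1128 = 45.257 V.
After C: V = 45.257 × 1651/405 = 184.49 V.
I_load = 184.49/22.4 = 8.2362 A, so P_out = 184.49 × 8.2362 = 1519.5 W.
All ideal ⇒ P_in = P_out, so I_supply = 1519.5/240 = 6.33 A.

I_supply ≈ 6.33 A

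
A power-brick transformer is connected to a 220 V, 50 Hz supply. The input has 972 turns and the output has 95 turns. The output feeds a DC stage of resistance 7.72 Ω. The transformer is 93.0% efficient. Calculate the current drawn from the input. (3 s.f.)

V_out = 220 × 95/972 = 21.502 V.
I_out = V_out/R = 21.502/7.72 = 2.7852 A.
P_out = V_out I_out = 21.502 × 2.7852 = 59.888 W.
P_in = P_out/η = 59.888/0.930 = 64.396 W.
I_in = P_in/V_in = 64.396/220 = 0.293 A.

I_in ≈ 0.293 A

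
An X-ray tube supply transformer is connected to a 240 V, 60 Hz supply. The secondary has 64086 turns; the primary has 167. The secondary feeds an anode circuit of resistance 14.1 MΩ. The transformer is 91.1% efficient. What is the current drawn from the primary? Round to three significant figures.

I_p ≈ 2.75 A

V_s = 240 × 64086/167 = 92100 V.
I_s = V_s/R = 92100/(1.41×10^7) = 0.0065319 A.
P_out = V_s I_s = 92100 × 0.0065319 = 601.58 W.
P_in = P_out/η = 601.58/0.911 = 660.36 W.
I_p = P_in/V_p = 660.36/240 = 2.75 A.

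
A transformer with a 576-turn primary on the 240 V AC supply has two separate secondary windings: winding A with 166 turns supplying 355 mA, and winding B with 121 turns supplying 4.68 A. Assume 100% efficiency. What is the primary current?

V_A = 240 × 166/576 = 69.167 V; V_B = 240 × 121/576 = 50.417 V.
P_out = V_A I_A + V_B I_B = 69.167×0.355 + 50.417×4.68 = 24.554 + 235.95 = 260.50 W.
Ideal ⇒ P_in = P_out, so I_p = P_out/V_p = 260.50/240 = 1.09 A.

I_p ≈ 1.09 A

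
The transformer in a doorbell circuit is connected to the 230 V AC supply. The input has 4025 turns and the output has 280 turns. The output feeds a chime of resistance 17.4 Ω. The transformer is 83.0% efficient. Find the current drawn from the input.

V_out = 230 × 280/4025 = 16.000 V.
I_out = V_out/R = 16.000/17.4 = 0.91954 A.
P_out = V_out I_out = 16.000 × 0.91954 = 14.713 W.
P_in = P_out/η = 14.713/0.830 = 17.726 W.
I_in = P_in/V_in = 17.726/230 = 0.0771 A.

I_in ≈ 0.0771 A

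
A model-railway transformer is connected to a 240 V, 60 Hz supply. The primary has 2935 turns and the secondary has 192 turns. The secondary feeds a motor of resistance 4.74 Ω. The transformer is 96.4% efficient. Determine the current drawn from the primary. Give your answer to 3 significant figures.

V_s = 240 × 192/2935 = 15.700 V.
I_s = V_s/R = 15.700/4.74 = 3.3123 A.
P_out = V_s I_s = 15.700 × 3.3123 = 52.003 W.
P_in = P_out/η = 52.003/0.964 = 53.945 W.
I_p = P_in/V_p = 53.945/240 = 0.225 A.

I_p ≈ 0.225 A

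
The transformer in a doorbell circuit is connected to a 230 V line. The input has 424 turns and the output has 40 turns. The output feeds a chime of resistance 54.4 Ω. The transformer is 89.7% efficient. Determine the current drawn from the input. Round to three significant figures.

V_out = 230 × 40/424 = 21.698 V.
I_out = V_out/R = 21.698/54.4 = 0.39886 A.
P_out = V_out I_out = 21.698 × 0.39886 = 8.6546 W.
P_in = P_out/η = 8.6546/0.897 = 9.6483 W.
I_in = P_in/V_in = 9.6483/230 = 0.0419 A.

I_in ≈ 0.0419 A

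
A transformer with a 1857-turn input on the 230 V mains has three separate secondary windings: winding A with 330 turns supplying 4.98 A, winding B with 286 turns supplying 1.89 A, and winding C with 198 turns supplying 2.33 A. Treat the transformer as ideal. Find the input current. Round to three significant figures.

I_in ≈ 1.42 A

V_A = 230 × 330/1857 = 40.872 V; V_B = 230 × 286/1857 = 35.423 V; V_C = 230 × 198/1857 = 24.523 V.
P_out = V_A I_A + V_B I_B + V_C I_C = 40.872×4.98 + 35.423×1.89 + 24.523×2.33 = 203.54 + 66.949 + 57.140 = 327.63 W.
Ideal ⇒ P_in = P_out, so I_in = P_out/V_in = 327.63/230 = 1.42 A.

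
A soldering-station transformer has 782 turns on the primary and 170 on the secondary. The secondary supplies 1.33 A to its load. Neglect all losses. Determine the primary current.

For an ideal transformer I_p/I_s = N_s/N_p, so I_p = 1.33 × 170/782 = 0.289 A.

I_p ≈ 0.289 A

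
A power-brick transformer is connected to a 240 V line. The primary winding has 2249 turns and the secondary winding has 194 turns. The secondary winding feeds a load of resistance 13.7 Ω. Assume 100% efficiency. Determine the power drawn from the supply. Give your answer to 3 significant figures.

V_s = V_p × N_s/N_p = 240 × 194/2249 = 20.703 V.
I_s = V_s/R = 20.703/13.7 = 1.5111 A.
I_p = I_s × N_s/N_p = 1.5111 × 194/2249 = 0.13035 A.
P = V_p I_p = 240 × 0.13035 = 31.3 W.

P ≈ 31.3 W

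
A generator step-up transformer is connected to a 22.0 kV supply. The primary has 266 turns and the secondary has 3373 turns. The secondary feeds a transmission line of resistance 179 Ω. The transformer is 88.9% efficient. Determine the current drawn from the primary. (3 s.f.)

I_p ≈ 22200 A

V_s = 22000 × 3373/266 = 278970 V.
I_s = V_s/R = 278970/179 = 1558.5 A.
P_out = V_s I_s = 278970 × 1558.5 = 4.3477×10^8 W.
P_in = P_out/η = 4.3477×10^8/0.889 = 4.8906×10^8 W.
I_p = P_in/V_p = 4.8906×10^8/22000 = 22200 A.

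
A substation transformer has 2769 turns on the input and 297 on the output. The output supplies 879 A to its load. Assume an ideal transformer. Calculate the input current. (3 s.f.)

For an ideal transformer I_in/I_out = N_out/N_in, so I_in = 879 × 297/2769 = 94.3 A.

I_in ≈ 94.3 A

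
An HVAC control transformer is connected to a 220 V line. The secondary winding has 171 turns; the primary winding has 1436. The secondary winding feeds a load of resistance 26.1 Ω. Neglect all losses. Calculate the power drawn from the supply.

P ≈ 26.3 W

V_s = V_p × N_s/N_p = 220 × 171/1436 = 26.198 V.
I_s = V_s/R = 26.198/26.1 = 1.0037 A.
I_p = I_s × N_s/N_p = 1.0037 × 171/1436 = 0.11953 A.
P = V_p I_p = 220 × 0.11953 = 26.3 W.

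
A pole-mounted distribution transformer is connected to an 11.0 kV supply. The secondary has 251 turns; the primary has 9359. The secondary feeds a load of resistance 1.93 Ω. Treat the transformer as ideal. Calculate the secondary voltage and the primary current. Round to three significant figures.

V_s ≈ 295 V, I_p ≈ 4.10 A

V_s = V_p × N_s/N_p = 11000 × 251/9359 = 295.01 V.
I_s = V_s/R = 295.01/1.93 = 152.86 A.
I_p = I_s × N_s/N_p = 152.86 × 251/9359 = 4.10 A.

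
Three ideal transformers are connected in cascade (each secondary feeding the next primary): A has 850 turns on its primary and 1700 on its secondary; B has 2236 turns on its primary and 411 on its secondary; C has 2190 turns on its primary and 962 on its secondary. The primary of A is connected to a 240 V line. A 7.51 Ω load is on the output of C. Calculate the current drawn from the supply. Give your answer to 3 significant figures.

After A: V = 240.00 × 1700/850 = 480.00 V.
After B: V = 480.00 × 411/2236 = 88.229 V.
After C: V = 88.229 × 962/2190 = 38.756 V.
I_load = 38.756/7.51 = 5.1606 A, so P_out = 38.756 × 5.1606 = 200.01 W.
All ideal ⇒ P_in = P_out, so I_supply = 200.01/240 = 0.833 A.

I_supply ≈ 0.833 A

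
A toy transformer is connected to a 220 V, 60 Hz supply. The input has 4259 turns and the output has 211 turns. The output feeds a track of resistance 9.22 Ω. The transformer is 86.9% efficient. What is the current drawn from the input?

V_out = 220 × 211/4259 = 10.899 V.
I_out = V_out/R = 10.899/9.22 = 1.1821 A.
P_out = V_out I_out = 10.899 × 1.1821 = 12.884 W.
P_in = P_out/η = 12.884/0.869 = 14.827 W.
I_in = P_in/V_in = 14.827/220 = 0.0674 A.

I_in ≈ 0.0674 A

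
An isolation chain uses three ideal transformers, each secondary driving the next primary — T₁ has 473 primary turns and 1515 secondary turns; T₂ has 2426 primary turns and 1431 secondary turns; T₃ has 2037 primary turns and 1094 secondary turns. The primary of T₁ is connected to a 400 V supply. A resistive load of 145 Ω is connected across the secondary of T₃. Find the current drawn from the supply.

I_supply ≈ 2.84 A

Secondary of T₁: V = 400.00 × 1515/473 = 1281.2 V.
Secondary of T₂: V = 1281.2 × 1431/2426 = 755.72 V.
Secondary of T₃: V = 755.72 × 1094/2037 = 405.87 V.
I_load = 405.87/145 = 2.7991 A, so P_out = 405.87 × 2.7991 = 1136.1 W.
All ideal ⇒ P_in = P_out, so I_supply = 1136.1/400 = 2.84 A.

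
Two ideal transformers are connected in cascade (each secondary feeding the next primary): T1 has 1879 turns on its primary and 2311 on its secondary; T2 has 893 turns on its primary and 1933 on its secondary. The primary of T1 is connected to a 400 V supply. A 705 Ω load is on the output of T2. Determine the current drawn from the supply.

After T1: V = 400.00 × 2311/1879 = 491.96 V.
After T2: V = 491.96 × 1933/893 = 1064.9 V.
I_load = 1064.9/705 = 1.5105 A, so P_out = 1064.9 × 1.5105 = 1608.6 W.
All ideal ⇒ P_in = P_out, so I_supply = 1608.6/400 = 4.02 A.

I_supply ≈ 4.02 A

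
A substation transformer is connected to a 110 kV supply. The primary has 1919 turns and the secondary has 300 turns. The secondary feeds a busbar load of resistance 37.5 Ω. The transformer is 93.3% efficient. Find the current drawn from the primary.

I_p ≈ 76.8 A

V_s = 110000 × 300/1919 = 17196 V.
I_s = V_s/R = 17196/37.5 = 458.57 A.
P_out = V_s I_s = 17196 × 458.57 = 7.8858×10^6 W.
P_in = P_out/η = 7.8858×10^6/0.933 = 8.4521×10^6 W.
I_p = P_in/V_p = 8.4521×10^6/110000 = 76.8 A.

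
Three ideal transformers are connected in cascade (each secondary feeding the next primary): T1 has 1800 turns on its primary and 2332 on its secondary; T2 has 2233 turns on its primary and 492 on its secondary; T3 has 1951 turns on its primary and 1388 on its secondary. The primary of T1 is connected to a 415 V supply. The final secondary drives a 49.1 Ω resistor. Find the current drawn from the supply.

Secondary of T1: V = 415.00 × 2332/1800 = 537.66 V.
Secondary of T2: V = 537.66 × 492/2233 = 118.46 V.
Secondary of T3: V = 118.46 × 1388/1951 = 84.278 V.
I_load = 84.278/49.1 = 1.7165 A, so P_out = 84.278 × 1.7165 = 144.66 W.
All ideal ⇒ P_in = P_out, so I_supply = 144.66/415 = 0.349 A.

I_supply ≈ 0.349 A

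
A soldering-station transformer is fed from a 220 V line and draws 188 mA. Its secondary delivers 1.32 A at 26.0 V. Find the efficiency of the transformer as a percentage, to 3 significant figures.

η ≈ 83.0%

P_in = 220 × 0.188 = 41.3600 W.
P_out = 26.0 × 1.32 = 34.3200 W.
η = P_out/P_in = 34.3200/41.3600 = 0.830.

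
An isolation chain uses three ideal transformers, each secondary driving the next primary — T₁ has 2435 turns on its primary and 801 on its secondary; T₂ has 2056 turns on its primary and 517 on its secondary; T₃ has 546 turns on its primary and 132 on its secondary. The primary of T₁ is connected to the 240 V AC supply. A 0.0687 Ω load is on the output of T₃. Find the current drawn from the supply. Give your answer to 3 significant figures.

I_supply ≈ 1.40 A

Secondary of T₁: V = 240.00 × 801/2435 = 78.949 V.
Secondary of T₂: V = 78.949 × 517/2056 = 19.852 V.
Secondary of T₃: V = 19.852 × 132/546 = 4.7995 V.
I_load = 4.7995/0.0687 = 69.861 A, so P_out = 4.7995 × 69.861 = 335.30 W.
All ideal ⇒ P_in = P_out, so I_supply = 335.30/240 = 1.40 A.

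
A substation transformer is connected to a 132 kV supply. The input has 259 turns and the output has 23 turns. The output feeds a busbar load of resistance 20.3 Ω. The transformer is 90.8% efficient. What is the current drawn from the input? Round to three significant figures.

V_out = 132000 × 23/259 = 11722 V.
I_out = V_out/R = 11722/20.3 = 577.44 A.
P_out = V_out I_out = 11722 × 577.44 = 6.7687×10^6 W.
P_in = P_out/η = 6.7687×10^6/0.908 = 7.4546×10^6 W.
I_in = P_in/V_in = 7.4546×10^6/132000 = 56.5 A.

I_in ≈ 56.5 A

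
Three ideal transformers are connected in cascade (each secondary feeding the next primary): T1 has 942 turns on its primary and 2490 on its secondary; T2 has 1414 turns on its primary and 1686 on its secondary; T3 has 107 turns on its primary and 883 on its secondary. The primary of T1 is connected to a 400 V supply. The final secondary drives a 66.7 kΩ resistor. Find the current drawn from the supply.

I_supply ≈ 4.06 A

Secondary of T1: V = 400.00 × 2490/942 = 1057.3 V.
Secondary of T2: V = 1057.3 × 1686/1414 = 1260.7 V.
Secondary of T3: V = 1260.7 × 883/107 = 10404 V.
I_load = 10404/66700 = 0.15598 A, so P_out = 10404 × 0.15598 = 1622.8 W.
All ideal ⇒ P_in = P_out, so I_supply = 1622.8/400 = 4.06 A.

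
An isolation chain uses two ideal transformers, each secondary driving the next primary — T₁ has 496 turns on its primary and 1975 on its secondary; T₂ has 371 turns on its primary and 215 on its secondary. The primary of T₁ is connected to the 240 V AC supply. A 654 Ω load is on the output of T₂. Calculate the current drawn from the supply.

After T₁: V = 240.00 × 1975/496 = 955.65 V.
After T₂: V = 955.65 × 215/371 = 553.81 V.
I_load = 553.81/654 = 0.84681 A, so P_out = 553.81 × 0.84681 = 468.97 W.
All ideal ⇒ P_in = P_out, so I_supply = 468.97/240 = 1.95 A.

I_supply ≈ 1.95 A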